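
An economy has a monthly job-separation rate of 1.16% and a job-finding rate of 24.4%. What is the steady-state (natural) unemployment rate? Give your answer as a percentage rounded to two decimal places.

At steady state the flows balance: s·E = f·U, so U/(E+U) = s/(s+f).
u* = 1.16 / (1.16 + 24.4) = 1.16 / 25.56 = 4.54%.

Steady-state unemployment rate ≈ 4.54%.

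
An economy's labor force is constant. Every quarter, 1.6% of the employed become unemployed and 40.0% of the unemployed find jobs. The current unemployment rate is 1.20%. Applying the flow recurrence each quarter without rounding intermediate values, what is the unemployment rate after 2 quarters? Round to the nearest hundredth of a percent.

With a fixed labor force, u_{t+1} = u_t + s·(1−u_t) − f·u_t = u_t·(1−s−f) + s.
Here 1−s−f = 0.584 and s = 0.016.
u_1 = 0.012000 × 0.584 + 0.016 = 0.023008.
u_2 = 0.023008 × 0.584 + 0.016 = 0.029437.

Unemployment rate after two quarters ≈ 2.94%.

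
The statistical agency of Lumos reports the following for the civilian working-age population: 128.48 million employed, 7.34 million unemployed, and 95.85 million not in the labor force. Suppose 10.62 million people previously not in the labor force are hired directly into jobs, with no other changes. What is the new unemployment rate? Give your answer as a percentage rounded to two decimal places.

New unemployment rate ≈ 5.01%.

Initially, labor force = 128.48 + 7.34 = 135.82 million, so u = 7.34/135.82 = 5.40%.
After the change, employed and labor force both rise by 10.62; unemployed unchanged → E = 139.10, U = 7.34, labor force = 146.44 million.
New unemployment rate = 7.34 / 146.44 = 5.01%.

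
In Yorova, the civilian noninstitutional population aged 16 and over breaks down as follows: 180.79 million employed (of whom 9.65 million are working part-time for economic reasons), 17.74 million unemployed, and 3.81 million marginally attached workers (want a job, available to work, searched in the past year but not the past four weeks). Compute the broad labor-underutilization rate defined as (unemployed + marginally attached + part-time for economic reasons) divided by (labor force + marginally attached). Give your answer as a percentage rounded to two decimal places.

Broad underutilization rate ≈ 15.42%.

Labor force = 180.79 + 17.74 = 198.53 million.
Numerator = 17.74 + 3.81 + 9.65 = 31.20 million.
Denominator = 198.53 + 3.81 = 202.34 million.
Broad rate = 31.20 / 202.34 = 15.42%.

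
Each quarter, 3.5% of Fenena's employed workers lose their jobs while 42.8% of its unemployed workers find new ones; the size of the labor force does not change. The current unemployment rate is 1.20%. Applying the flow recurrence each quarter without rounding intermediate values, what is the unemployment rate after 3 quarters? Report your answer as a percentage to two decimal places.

With a fixed labor force, u_{t+1} = u_t + s·(1−u_t) − f·u_t = u_t·(1−s−f) + s.
Here 1−s−f = 0.537 and s = 0.035.
u_1 = 0.012000 × 0.537 + 0.035 = 0.041444.
u_2 = 0.041444 × 0.537 + 0.035 = 0.057255.
u_3 = 0.057255 × 0.537 + 0.035 = 0.065746.

Unemployment rate after three quarters ≈ 6.57%.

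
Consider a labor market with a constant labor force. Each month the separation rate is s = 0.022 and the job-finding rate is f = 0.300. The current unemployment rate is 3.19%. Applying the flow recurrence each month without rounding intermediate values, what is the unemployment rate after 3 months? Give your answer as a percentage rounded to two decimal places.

With a fixed labor force, u_{t+1} = u_t + s·(1−u_t) − f·u_t = u_t·(1−s−f) + s.
Here 1−s−f = 0.678 and s = 0.022.
u_1 = 0.031900 × 0.678 + 0.022 = 0.043628.
u_2 = 0.043628 × 0.678 + 0.022 = 0.051580.
u_3 = 0.051580 × 0.678 + 0.022 = 0.056971.

Unemployment rate after three months ≈ 5.70%.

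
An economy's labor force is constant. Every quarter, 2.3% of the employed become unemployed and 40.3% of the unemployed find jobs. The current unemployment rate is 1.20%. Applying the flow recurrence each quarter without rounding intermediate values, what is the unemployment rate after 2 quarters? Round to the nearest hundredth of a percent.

With a fixed labor force, u_{t+1} = u_t + s·(1−u_t) − f·u_t = u_t·(1−s−f) + s.
Here 1−s−f = 0.574 and s = 0.023.
u_1 = 0.012000 × 0.574 + 0.023 = 0.029888.
u_2 = 0.029888 × 0.574 + 0.023 = 0.040156.

Unemployment rate after two quarters ≈ 4.02%.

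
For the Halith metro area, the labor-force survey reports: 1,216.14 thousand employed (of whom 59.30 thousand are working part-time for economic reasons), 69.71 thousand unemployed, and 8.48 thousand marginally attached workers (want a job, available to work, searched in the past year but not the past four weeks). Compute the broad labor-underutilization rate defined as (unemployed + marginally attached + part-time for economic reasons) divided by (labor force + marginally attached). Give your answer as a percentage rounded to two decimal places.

Labor force = 1,216.14 + 69.71 = 1,285.85 thousand.
Numerator = 69.71 + 8.48 + 59.30 = 137.49 thousand.
Denominator = 1,285.85 + 8.48 = 1,294.33 thousand.
Broad rate = 137.49 / 1,294.33 = 10.62%.

Broad underutilization rate ≈ 10.62%.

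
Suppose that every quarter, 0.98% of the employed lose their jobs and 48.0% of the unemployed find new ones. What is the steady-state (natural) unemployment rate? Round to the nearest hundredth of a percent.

At steady state the flows balance: s·E = f·U, so U/(E+U) = s/(s+f).
u* = 0.98 / (0.98 + 48.0) = 0.98 / 48.98 = 2.00%.

Steady-state unemployment rate ≈ 2.00%.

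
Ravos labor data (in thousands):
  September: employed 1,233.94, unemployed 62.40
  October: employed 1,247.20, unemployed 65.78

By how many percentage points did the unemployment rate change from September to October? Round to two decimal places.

September: labor force = 1,233.94 + 62.40 = 1,296.34; u = 62.40/1,296.34 = 4.81%.
October: labor force = 1,247.20 + 65.78 = 1,312.98; u = 65.78/1,312.98 = 5.01%.
Change = 5.01% − 4.81% = +0.20 pp.

The unemployment rate changed by +0.20 percentage points.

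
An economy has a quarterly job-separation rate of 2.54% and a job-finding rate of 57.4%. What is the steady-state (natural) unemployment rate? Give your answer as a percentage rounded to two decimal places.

Steady-state unemployment rate ≈ 4.24%.

At steady state the flows balance: s·E = f·U, so U/(E+U) = s/(s+f).
u* = 2.54 / (2.54 + 57.4) = 2.54 / 59.94 = 4.24%.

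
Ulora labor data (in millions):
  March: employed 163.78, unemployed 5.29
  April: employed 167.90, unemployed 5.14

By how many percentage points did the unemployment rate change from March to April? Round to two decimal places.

March: labor force = 163.78 + 5.29 = 169.07; u = 5.29/169.07 = 3.13%.
April: labor force = 167.90 + 5.14 = 173.04; u = 5.14/173.04 = 2.97%.
Change = 2.97% − 3.13% = −0.16 pp.

The unemployment rate changed by −0.16 percentage points.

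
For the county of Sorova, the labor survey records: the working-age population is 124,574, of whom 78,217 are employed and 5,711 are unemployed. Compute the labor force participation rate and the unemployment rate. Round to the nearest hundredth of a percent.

Labor force participation rate ≈ 67.37%; unemployment rate ≈ 6.80%.

Labor force = employed + unemployed = 78,217 + 5,711 = 83,928.
Unemployment rate = 5,711 / 83,928 = 6.80%.
Labor force participation rate = 83,928 / 124,574 = 67.37%.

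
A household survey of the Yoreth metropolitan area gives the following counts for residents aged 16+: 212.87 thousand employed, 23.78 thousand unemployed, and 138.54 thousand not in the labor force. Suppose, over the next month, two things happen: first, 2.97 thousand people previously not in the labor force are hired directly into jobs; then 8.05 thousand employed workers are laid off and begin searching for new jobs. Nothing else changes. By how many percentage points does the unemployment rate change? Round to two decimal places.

The unemployment rate changes by +3.23 percentage points.

Initially, labor force = 212.87 + 23.78 = 236.65 thousand, so u = 23.78/236.65 = 10.05%.
After the first change, employed and labor force both rise by 2.97; unemployed unchanged → E = 215.84, U = 23.78, labor force = 239.62 thousand.
After the second change, employed falls and unemployed rises by 8.05; labor force unchanged → E = 207.79, U = 31.83, labor force = 239.62 thousand.
New unemployment rate = 31.83 / 239.62 = 13.28%.
Change = 13.28% − 10.05% = +3.23 percentage points.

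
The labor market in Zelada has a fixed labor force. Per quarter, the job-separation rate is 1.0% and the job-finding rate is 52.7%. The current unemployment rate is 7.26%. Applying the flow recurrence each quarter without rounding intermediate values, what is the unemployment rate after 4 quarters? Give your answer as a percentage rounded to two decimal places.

With a fixed labor force, u_{t+1} = u_t + s·(1−u_t) − f·u_t = u_t·(1−s−f) + s.
Here 1−s−f = 0.463 and s = 0.010.
u_1 = 0.072600 × 0.463 + 0.010 = 0.043614.
u_2 = 0.043614 × 0.463 + 0.010 = 0.030193.
u_3 = 0.030193 × 0.463 + 0.010 = 0.023979.
u_4 = 0.023979 × 0.463 + 0.010 = 0.021102.

Unemployment rate after four quarters ≈ 2.11%.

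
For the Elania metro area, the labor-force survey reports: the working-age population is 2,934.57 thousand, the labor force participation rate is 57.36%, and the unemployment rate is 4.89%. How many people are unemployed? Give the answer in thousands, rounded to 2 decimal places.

About 82.31 thousand are unemployed.

Labor force = 0.5736 × 2,934.57 = 1,683.27 thousand.
Unemployed = 0.0489 × 1,683.27 ≈ 82.31 thousand.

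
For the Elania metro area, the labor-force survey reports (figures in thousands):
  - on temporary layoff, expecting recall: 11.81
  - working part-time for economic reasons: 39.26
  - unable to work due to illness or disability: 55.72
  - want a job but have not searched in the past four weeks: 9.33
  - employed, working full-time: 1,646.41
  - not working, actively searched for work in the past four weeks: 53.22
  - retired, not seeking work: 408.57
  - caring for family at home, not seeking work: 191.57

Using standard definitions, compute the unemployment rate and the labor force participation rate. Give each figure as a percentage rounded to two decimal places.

Unemployment rate ≈ 3.71%; labor force participation rate ≈ 72.47%.

Employed = 39.26 + 1,646.41 = 1,685.67 thousand (anyone who worked, including part-time for economic reasons, counts as employed).
Unemployed = 11.81 + 53.22 = 65.03 thousand (jobless and actively searching, or on temporary layoff).
Labor force = 1,685.67 + 65.03 = 1,750.70 thousand.
Not in labor force = 55.72 + 9.33 + 408.57 + 191.57 = 665.19 thousand (those not working and not actively searching are outside the labor force — including those who want a job but have given up searching).
Civilian working-age population = 1,750.70 + 665.19 = 2,415.89 thousand.
Unemployment rate = 65.03 / 1,750.70 = 3.71%.
Labor force participation rate = 1,750.70 / 2,415.89 = 72.47%.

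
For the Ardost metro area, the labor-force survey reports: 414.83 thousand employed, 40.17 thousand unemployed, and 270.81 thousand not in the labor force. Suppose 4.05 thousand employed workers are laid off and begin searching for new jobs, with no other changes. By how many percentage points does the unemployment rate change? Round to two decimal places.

The unemployment rate changes by +0.89 percentage points.

Initially, labor force = 414.83 + 40.17 = 455.00 thousand, so u = 40.17/455.00 = 8.83%.
After the change, employed falls and unemployed rises by 4.05; labor force unchanged → E = 410.78, U = 44.22, labor force = 455.00 thousand.
New unemployment rate = 44.22 / 455.00 = 9.72%.
Change = 9.72% − 8.83% = +0.89 percentage points.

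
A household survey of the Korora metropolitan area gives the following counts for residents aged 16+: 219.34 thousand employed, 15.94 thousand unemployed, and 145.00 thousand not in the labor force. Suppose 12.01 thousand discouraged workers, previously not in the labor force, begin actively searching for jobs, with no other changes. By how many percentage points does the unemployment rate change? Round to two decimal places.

Initially, labor force = 219.34 + 15.94 = 235.28 thousand, so u = 15.94/235.28 = 6.77%.
After the change, unemployed and labor force both rise by 12.01 → E = 219.34, U = 27.95, labor force = 247.29 thousand.
New unemployment rate = 27.95 / 247.29 = 11.30%.
Change = 11.30% − 6.77% = +4.53 percentage points.

The unemployment rate changes by +4.53 percentage points.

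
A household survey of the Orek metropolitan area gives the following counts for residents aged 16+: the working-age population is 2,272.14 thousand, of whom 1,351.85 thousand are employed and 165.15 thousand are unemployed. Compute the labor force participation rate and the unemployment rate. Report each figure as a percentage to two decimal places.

Labor force = employed + unemployed = 1,351.85 + 165.15 = 1,517.00 thousand.
Unemployment rate = 165.15 / 1,517.00 = 10.89%.
Labor force participation rate = 1,517.00 / 2,272.14 = 66.77%.

Labor force participation rate ≈ 66.77%; unemployment rate ≈ 10.89%.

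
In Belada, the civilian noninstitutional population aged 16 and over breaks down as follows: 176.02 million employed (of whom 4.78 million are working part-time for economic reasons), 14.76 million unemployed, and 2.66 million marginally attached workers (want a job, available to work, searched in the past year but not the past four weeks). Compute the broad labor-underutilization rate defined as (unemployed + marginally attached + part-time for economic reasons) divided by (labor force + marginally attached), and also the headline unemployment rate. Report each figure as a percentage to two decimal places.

Broad underutilization rate ≈ 11.48%; headline unemployment rate ≈ 7.74%.

Labor force = 176.02 + 14.76 = 190.78 million.
Numerator = 14.76 + 2.66 + 4.78 = 22.20 million.
Denominator = 190.78 + 2.66 = 193.44 million.
Broad rate = 22.20 / 193.44 = 11.48%.
Headline unemployment rate = 14.76 / 190.78 = 7.74%.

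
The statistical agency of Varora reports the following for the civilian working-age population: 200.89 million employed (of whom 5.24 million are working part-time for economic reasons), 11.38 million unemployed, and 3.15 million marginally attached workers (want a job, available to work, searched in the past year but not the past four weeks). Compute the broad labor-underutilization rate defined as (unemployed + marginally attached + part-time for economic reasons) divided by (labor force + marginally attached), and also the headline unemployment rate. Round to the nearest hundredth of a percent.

Broad underutilization rate ≈ 9.18%; headline unemployment rate ≈ 5.36%.

Labor force = 200.89 + 11.38 = 212.27 million.
Numerator = 11.38 + 3.15 + 5.24 = 19.77 million.
Denominator = 212.27 + 3.15 = 215.42 million.
Broad rate = 19.77 / 215.42 = 9.18%.
Headline unemployment rate = 11.38 / 212.27 = 5.36%.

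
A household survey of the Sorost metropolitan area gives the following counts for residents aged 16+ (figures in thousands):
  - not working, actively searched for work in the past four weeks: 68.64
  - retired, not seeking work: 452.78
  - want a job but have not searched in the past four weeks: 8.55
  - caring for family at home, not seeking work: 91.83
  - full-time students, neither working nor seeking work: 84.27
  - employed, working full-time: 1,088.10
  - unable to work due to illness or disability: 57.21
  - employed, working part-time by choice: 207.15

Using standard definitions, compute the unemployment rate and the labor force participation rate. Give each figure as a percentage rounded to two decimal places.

Unemployment rate ≈ 5.03%; labor force participation rate ≈ 66.26%.

Employed = 1,088.10 + 207.15 = 1,295.25 thousand.
Unemployed = 68.64 thousand.
Labor force = 1,295.25 + 68.64 = 1,363.89 thousand.
Not in labor force = 452.78 + 8.55 + 91.83 + 84.27 + 57.21 = 694.64 thousand (those not working and not actively searching are outside the labor force — including those who want a job but have given up searching).
Civilian working-age population = 1,363.89 + 694.64 = 2,058.53 thousand.
Unemployment rate = 68.64 / 1,363.89 = 5.03%.
Labor force participation rate = 1,363.89 / 2,058.53 = 66.26%.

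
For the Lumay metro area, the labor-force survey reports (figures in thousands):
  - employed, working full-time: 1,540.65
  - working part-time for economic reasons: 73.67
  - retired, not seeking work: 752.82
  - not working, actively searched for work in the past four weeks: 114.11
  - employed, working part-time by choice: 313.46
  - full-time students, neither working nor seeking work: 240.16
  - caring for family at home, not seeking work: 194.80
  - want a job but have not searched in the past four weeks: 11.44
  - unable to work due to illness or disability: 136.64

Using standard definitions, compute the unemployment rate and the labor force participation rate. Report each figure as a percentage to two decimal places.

Employed = 1,540.65 + 73.67 + 313.46 = 1,927.78 thousand (anyone who worked, including part-time for economic reasons, counts as employed).
Unemployed = 114.11 thousand.
Labor force = 1,927.78 + 114.11 = 2,041.89 thousand.
Not in labor force = 752.82 + 240.16 + 194.80 + 11.44 + 136.64 = 1,335.86 thousand (those not working and not actively searching are outside the labor force — including those who want a job but have given up searching).
Civilian working-age population = 2,041.89 + 1,335.86 = 3,377.75 thousand.
Unemployment rate = 114.11 / 2,041.89 = 5.59%.
Labor force participation rate = 2,041.89 / 3,377.75 = 60.45%.

Unemployment rate ≈ 5.59%; labor force participation rate ≈ 60.45%.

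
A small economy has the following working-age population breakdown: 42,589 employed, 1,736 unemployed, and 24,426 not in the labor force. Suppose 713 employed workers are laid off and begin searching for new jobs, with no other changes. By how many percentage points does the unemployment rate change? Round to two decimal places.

Initially, labor force = 42,589 + 1,736 = 44,325, so u = 1,736/44,325 = 3.92%.
After the change, employed falls and unemployed rises by 713; labor force unchanged → E = 41,876, U = 2,449, labor force = 44,325.
New unemployment rate = 2,449 / 44,325 = 5.53%.
Change = 5.53% − 3.92% = +1.61 percentage points.

The unemployment rate changes by +1.61 percentage points.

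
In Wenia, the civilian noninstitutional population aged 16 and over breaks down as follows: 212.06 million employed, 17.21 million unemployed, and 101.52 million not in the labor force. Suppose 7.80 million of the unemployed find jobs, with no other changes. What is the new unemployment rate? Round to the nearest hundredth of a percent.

Initially, labor force = 212.06 + 17.21 = 229.27 million, so u = 17.21/229.27 = 7.51%.
After the change, unemployed falls and employed rises by 7.80; labor force unchanged → E = 219.86, U = 9.41, labor force = 229.27 million.
New unemployment rate = 9.41 / 229.27 = 4.10%.

New unemployment rate ≈ 4.10%.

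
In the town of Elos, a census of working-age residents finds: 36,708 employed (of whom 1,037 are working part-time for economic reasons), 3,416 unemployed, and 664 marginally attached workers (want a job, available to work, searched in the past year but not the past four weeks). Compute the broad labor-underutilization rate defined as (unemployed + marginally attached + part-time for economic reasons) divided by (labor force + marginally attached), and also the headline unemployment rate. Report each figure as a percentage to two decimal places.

Broad underutilization rate ≈ 12.55%; headline unemployment rate ≈ 8.51%.

Labor force = 36,708 + 3,416 = 40,124.
Numerator = 3,416 + 664 + 1,037 = 5,117.
Denominator = 40,124 + 664 = 40,788.
Broad rate = 5,117 / 40,788 = 12.55%.
Headline unemployment rate = 3,416 / 40,124 = 8.51%.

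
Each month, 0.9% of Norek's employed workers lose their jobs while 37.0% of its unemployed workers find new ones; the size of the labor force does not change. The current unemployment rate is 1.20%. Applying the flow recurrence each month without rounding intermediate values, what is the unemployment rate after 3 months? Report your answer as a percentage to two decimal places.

Unemployment rate after three months ≈ 2.09%.

With a fixed labor force, u_{t+1} = u_t + s·(1−u_t) − f·u_t = u_t·(1−s−f) + s.
Here 1−s−f = 0.621 and s = 0.009.
u_1 = 0.012000 × 0.621 + 0.009 = 0.016452.
u_2 = 0.016452 × 0.621 + 0.009 = 0.019217.
u_3 = 0.019217 × 0.621 + 0.009 = 0.020934.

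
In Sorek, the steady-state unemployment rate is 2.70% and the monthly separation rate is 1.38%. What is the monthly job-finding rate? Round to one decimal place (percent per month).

From u* = s/(s+f): f = s·(1−u)/u.
f = 1.38 × (1 − 0.0270) / 0.0270 = 1.3427 / 0.0270 ≈ 49.7% per month.

Job-finding rate ≈ 49.7% per month.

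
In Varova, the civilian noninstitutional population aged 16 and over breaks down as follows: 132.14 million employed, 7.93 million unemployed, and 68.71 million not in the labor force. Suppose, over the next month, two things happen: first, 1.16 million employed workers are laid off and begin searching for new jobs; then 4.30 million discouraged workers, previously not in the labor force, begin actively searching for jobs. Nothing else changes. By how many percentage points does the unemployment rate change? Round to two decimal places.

The unemployment rate changes by +3.61 percentage points.

Initially, labor force = 132.14 + 7.93 = 140.07 million, so u = 7.93/140.07 = 5.66%.
After the first change, employed falls and unemployed rises by 1.16; labor force unchanged → E = 130.98, U = 9.09, labor force = 140.07 million.
After the second change, unemployed and labor force both rise by 4.30 → E = 130.98, U = 13.39, labor force = 144.37 million.
New unemployment rate = 13.39 / 144.37 = 9.27%.
Change = 9.27% − 5.66% = +3.61 percentage points.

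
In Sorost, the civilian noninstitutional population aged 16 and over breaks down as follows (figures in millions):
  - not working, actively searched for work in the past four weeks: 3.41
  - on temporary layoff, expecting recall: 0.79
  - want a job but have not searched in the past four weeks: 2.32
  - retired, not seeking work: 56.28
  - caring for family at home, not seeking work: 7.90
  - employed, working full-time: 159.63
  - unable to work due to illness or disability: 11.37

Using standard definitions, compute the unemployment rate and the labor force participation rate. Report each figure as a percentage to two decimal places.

Unemployment rate ≈ 2.56%; labor force participation rate ≈ 67.78%.

Employed = 159.63 million.
Unemployed = 3.41 + 0.79 = 4.20 million (jobless and actively searching, or on temporary layoff).
Labor force = 159.63 + 4.20 = 163.83 million.
Not in labor force = 2.32 + 56.28 + 7.90 + 11.37 = 77.87 million (those not working and not actively searching are outside the labor force — including those who want a job but have given up searching).
Civilian working-age population = 163.83 + 77.87 = 241.70 million.
Unemployment rate = 4.20 / 163.83 = 2.56%.
Labor force participation rate = 163.83 / 241.70 = 67.78%.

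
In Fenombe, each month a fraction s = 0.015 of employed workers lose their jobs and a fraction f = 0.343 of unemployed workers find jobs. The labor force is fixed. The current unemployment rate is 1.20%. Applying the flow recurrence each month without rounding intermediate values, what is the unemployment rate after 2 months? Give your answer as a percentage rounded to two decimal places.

With a fixed labor force, u_{t+1} = u_t + s·(1−u_t) − f·u_t = u_t·(1−s−f) + s.
Here 1−s−f = 0.642 and s = 0.015.
u_1 = 0.012000 × 0.642 + 0.015 = 0.022704.
u_2 = 0.022704 × 0.642 + 0.015 = 0.029576.

Unemployment rate after two months ≈ 2.96%.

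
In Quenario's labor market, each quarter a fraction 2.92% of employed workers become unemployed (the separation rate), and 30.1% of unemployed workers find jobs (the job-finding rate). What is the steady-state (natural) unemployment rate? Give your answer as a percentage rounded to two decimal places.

Steady-state unemployment rate ≈ 8.84%.

At steady state the flows balance: s·E = f·U, so U/(E+U) = s/(s+f).
u* = 2.92 / (2.92 + 30.1) = 2.92 / 33.02 = 8.84%.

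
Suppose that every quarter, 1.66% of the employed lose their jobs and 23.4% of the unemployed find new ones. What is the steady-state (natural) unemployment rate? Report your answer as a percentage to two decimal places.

At steady state the flows balance: s·E = f·U, so U/(E+U) = s/(s+f).
u* = 1.66 / (1.66 + 23.4) = 1.66 / 25.06 = 6.62%.

Steady-state unemployment rate ≈ 6.62%.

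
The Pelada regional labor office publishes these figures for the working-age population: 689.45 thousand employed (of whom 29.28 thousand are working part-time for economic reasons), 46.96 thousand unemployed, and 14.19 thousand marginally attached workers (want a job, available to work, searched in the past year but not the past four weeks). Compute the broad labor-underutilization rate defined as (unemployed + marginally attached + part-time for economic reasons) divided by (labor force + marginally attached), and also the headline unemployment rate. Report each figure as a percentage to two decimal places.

Broad underutilization rate ≈ 12.05%; headline unemployment rate ≈ 6.38%.

Labor force = 689.45 + 46.96 = 736.41 thousand.
Numerator = 46.96 + 14.19 + 29.28 = 90.43 thousand.
Denominator = 736.41 + 14.19 = 750.60 thousand.
Broad rate = 90.43 / 750.60 = 12.05%.
Headline unemployment rate = 46.96 / 736.41 = 6.38%.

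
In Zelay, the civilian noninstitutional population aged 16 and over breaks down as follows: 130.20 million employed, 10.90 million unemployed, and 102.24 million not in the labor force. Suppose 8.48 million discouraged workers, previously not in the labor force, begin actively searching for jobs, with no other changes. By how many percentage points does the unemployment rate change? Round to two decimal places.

Initially, labor force = 130.20 + 10.90 = 141.10 million, so u = 10.90/141.10 = 7.73%.
After the change, unemployed and labor force both rise by 8.48 → E = 130.20, U = 19.38, labor force = 149.58 million.
New unemployment rate = 19.38 / 149.58 = 12.96%.
Change = 12.96% − 7.73% = +5.23 percentage points.

The unemployment rate changes by +5.23 percentage points.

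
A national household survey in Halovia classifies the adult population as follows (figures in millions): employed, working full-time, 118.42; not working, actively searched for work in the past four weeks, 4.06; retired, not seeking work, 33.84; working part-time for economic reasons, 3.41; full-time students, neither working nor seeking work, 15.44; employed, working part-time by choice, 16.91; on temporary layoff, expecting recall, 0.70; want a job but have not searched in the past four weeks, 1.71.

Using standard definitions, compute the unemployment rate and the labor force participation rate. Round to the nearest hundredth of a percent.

Employed = 118.42 + 3.41 + 16.91 = 138.74 million (anyone who worked, including part-time for economic reasons, counts as employed).
Unemployed = 4.06 + 0.70 = 4.76 million (jobless and actively searching, or on temporary layoff).
Labor force = 138.74 + 4.76 = 143.50 million.
Not in labor force = 33.84 + 15.44 + 1.71 = 50.99 million (those not working and not actively searching are outside the labor force — including those who want a job but have given up searching).
Civilian working-age population = 143.50 + 50.99 = 194.49 million.
Unemployment rate = 4.76 / 143.50 = 3.32%.
Labor force participation rate = 143.50 / 194.49 = 73.78%.

Unemployment rate ≈ 3.32%; labor force participation rate ≈ 73.78%.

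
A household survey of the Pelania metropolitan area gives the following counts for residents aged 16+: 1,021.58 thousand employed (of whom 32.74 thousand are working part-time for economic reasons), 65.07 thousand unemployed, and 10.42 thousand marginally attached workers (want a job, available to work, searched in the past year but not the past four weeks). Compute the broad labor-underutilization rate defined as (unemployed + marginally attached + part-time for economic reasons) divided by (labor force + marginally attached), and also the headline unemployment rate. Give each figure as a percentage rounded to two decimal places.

Broad underutilization rate ≈ 9.87%; headline unemployment rate ≈ 5.99%.

Labor force = 1,021.58 + 65.07 = 1,086.65 thousand.
Numerator = 65.07 + 10.42 + 32.74 = 108.23 thousand.
Denominator = 1,086.65 + 10.42 = 1,097.07 thousand.
Broad rate = 108.23 / 1,097.07 = 9.87%.
Headline unemployment rate = 65.07 / 1,086.65 = 5.99%.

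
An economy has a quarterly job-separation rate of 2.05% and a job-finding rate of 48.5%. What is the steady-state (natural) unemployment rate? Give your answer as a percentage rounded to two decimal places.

Steady-state unemployment rate ≈ 4.06%.

At steady state the flows balance: s·E = f·U, so U/(E+U) = s/(s+f).
u* = 2.05 / (2.05 + 48.5) = 2.05 / 50.55 = 4.06%.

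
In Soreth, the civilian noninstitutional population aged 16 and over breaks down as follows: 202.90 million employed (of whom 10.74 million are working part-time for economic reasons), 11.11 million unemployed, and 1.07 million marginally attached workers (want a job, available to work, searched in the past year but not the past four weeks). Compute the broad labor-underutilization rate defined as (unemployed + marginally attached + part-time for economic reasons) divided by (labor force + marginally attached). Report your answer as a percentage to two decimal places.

Labor force = 202.90 + 11.11 = 214.01 million.
Numerator = 11.11 + 1.07 + 10.74 = 22.92 million.
Denominator = 214.01 + 1.07 = 215.08 million.
Broad rate = 22.92 / 215.08 = 10.66%.

Broad underutilization rate ≈ 10.66%.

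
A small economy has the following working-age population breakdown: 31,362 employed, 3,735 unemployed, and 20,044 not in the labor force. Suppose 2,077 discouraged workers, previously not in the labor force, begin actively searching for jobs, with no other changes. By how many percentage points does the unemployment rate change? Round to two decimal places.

The unemployment rate changes by +4.99 percentage points.

Initially, labor force = 31,362 + 3,735 = 35,097, so u = 3,735/35,097 = 10.64%.
After the change, unemployed and labor force both rise by 2,077 → E = 31,362, U = 5,812, labor force = 37,174.
New unemployment rate = 5,812 / 37,174 = 15.63%.
Change = 15.63% − 10.64% = +4.99 percentage points.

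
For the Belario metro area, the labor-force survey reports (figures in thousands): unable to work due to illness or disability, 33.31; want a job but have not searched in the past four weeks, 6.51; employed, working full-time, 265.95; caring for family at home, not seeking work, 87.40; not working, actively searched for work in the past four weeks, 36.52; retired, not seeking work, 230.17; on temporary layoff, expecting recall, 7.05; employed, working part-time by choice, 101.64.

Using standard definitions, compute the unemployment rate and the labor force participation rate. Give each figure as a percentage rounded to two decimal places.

Employed = 265.95 + 101.64 = 367.59 thousand.
Unemployed = 36.52 + 7.05 = 43.57 thousand (jobless and actively searching, or on temporary layoff).
Labor force = 367.59 + 43.57 = 411.16 thousand.
Not in labor force = 33.31 + 6.51 + 87.40 + 230.17 = 357.39 thousand (those not working and not actively searching are outside the labor force — including those who want a job but have given up searching).
Civilian working-age population = 411.16 + 357.39 = 768.55 thousand.
Unemployment rate = 43.57 / 411.16 = 10.60%.
Labor force participation rate = 411.16 / 768.55 = 53.50%.

Unemployment rate ≈ 10.60%; labor force participation rate ≈ 53.50%.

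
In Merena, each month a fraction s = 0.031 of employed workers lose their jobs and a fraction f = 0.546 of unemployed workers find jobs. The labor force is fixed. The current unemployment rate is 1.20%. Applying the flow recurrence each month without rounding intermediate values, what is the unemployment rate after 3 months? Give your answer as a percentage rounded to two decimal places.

Unemployment rate after three months ≈ 5.06%.

With a fixed labor force, u_{t+1} = u_t + s·(1−u_t) − f·u_t = u_t·(1−s−f) + s.
Here 1−s−f = 0.423 and s = 0.031.
u_1 = 0.012000 × 0.423 + 0.031 = 0.036076.
u_2 = 0.036076 × 0.423 + 0.031 = 0.046260.
u_3 = 0.046260 × 0.423 + 0.031 = 0.050568.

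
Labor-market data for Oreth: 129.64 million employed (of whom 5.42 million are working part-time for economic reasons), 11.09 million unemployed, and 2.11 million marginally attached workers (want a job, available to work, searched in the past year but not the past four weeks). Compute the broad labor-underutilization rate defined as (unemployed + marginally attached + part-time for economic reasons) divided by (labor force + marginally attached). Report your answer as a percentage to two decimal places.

Labor force = 129.64 + 11.09 = 140.73 million.
Numerator = 11.09 + 2.11 + 5.42 = 18.62 million.
Denominator = 140.73 + 2.11 = 142.84 million.
Broad rate = 18.62 / 142.84 = 13.04%.

Broad underutilization rate ≈ 13.04%.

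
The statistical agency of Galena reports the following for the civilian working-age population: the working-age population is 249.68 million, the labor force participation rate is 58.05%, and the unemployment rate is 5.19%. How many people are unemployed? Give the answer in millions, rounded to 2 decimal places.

Labor force = 0.5805 × 249.68 = 144.94 million.
Unemployed = 0.0519 × 144.94 ≈ 7.52 million.

About 7.52 million are unemployed.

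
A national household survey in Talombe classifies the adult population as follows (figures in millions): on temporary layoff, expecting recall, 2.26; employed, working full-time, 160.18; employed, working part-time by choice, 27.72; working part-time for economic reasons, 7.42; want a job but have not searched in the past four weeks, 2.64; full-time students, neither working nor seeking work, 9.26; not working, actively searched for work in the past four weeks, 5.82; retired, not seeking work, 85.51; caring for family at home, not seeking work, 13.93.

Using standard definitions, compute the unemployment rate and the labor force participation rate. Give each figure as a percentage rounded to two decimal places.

Unemployment rate ≈ 3.97%; labor force participation rate ≈ 64.62%.

Employed = 160.18 + 27.72 + 7.42 = 195.32 million (anyone who worked, including part-time for economic reasons, counts as employed).
Unemployed = 2.26 + 5.82 = 8.08 million (jobless and actively searching, or on temporary layoff).
Labor force = 195.32 + 8.08 = 203.40 million.
Not in labor force = 2.64 + 9.26 + 85.51 + 13.93 = 111.34 million (those not working and not actively searching are outside the labor force — including those who want a job but have given up searching).
Civilian working-age population = 203.40 + 111.34 = 314.74 million.
Unemployment rate = 8.08 / 203.40 = 3.97%.
Labor force participation rate = 203.40 / 314.74 = 64.62%.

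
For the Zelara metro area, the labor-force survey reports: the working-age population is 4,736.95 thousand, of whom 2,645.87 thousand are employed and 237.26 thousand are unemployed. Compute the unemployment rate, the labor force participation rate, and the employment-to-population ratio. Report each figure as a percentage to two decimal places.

Unemployment rate ≈ 8.23%; labor force participation rate ≈ 60.86%; employment-population ratio ≈ 55.86%.

Labor force = employed + unemployed = 2,645.87 + 237.26 = 2,883.13 thousand.
Unemployment rate = 237.26 / 2,883.13 = 8.23%.
Labor force participation rate = 2,883.13 / 4,736.95 = 60.86%.
Employment-population ratio = 2,645.87 / 4,736.95 = 55.86%.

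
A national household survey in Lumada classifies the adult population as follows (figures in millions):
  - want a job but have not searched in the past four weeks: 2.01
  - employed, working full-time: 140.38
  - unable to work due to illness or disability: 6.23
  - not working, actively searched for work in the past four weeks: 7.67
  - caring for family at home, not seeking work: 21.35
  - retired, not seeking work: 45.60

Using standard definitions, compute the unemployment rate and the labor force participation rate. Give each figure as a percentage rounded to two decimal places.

Employed = 140.38 million.
Unemployed = 7.67 million.
Labor force = 140.38 + 7.67 = 148.05 million.
Not in labor force = 2.01 + 6.23 + 21.35 + 45.60 = 75.19 million (those not working and not actively searching are outside the labor force — including those who want a job but have given up searching).
Civilian working-age population = 148.05 + 75.19 = 223.24 million.
Unemployment rate = 7.67 / 148.05 = 5.18%.
Labor force participation rate = 148.05 / 223.24 = 66.32%.

Unemployment rate ≈ 5.18%; labor force participation rate ≈ 66.32%.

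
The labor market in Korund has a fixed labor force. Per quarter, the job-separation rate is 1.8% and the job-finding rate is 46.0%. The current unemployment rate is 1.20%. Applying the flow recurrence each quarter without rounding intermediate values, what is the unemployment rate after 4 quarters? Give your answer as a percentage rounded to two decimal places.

Unemployment rate after four quarters ≈ 3.58%.

With a fixed labor force, u_{t+1} = u_t + s·(1−u_t) − f·u_t = u_t·(1−s−f) + s.
Here 1−s−f = 0.522 and s = 0.018.
u_1 = 0.012000 × 0.522 + 0.018 = 0.024264.
u_2 = 0.024264 × 0.522 + 0.018 = 0.030666.
u_3 = 0.030666 × 0.522 + 0.018 = 0.034008.
u_4 = 0.034008 × 0.522 + 0.018 = 0.035752.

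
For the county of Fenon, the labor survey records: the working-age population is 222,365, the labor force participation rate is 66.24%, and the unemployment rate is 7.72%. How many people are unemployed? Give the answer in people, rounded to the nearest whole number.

About 11,371 are unemployed.

Labor force = 0.6624 × 222,365 = 147,295.
Unemployed = 0.0772 × 147,295 ≈ 11,371.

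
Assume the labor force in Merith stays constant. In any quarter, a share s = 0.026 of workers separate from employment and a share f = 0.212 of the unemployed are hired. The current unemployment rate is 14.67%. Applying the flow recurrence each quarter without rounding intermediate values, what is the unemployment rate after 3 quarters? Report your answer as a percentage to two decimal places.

Unemployment rate after three quarters ≈ 12.58%.

With a fixed labor force, u_{t+1} = u_t + s·(1−u_t) − f·u_t = u_t·(1−s−f) + s.
Here 1−s−f = 0.762 and s = 0.026.
u_1 = 0.146700 × 0.762 + 0.026 = 0.137785.
u_2 = 0.137785 × 0.762 + 0.026 = 0.130992.
u_3 = 0.130992 × 0.762 + 0.026 = 0.125816.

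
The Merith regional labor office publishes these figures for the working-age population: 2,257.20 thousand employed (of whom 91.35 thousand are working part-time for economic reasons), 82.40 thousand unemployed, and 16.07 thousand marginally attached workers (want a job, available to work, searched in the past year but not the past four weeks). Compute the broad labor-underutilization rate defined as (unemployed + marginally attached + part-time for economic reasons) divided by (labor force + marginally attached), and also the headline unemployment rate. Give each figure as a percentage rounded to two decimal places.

Broad underutilization rate ≈ 8.06%; headline unemployment rate ≈ 3.52%.

Labor force = 2,257.20 + 82.40 = 2,339.60 thousand.
Numerator = 82.40 + 16.07 + 91.35 = 189.82 thousand.
Denominator = 2,339.60 + 16.07 = 2,355.67 thousand.
Broad rate = 189.82 / 2,355.67 = 8.06%.
Headline unemployment rate = 82.40 / 2,339.60 = 3.52%.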